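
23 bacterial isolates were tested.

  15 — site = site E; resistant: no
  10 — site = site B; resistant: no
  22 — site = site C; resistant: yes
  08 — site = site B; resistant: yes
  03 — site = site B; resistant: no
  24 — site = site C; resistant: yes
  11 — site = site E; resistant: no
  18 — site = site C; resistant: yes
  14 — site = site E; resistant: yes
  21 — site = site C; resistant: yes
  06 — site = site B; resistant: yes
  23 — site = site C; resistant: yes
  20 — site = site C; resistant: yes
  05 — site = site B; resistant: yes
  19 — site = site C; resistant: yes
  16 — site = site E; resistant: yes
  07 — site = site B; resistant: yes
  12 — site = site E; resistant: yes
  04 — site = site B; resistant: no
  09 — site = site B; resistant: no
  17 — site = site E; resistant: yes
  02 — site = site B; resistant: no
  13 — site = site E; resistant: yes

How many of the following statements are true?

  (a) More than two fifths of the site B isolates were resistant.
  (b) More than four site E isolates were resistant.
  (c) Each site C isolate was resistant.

(a) site B: |A| = 9, |A ∩ B| = 4; needs |A ∩ B| / |A| > 2/5 — true.
(b) site E: |A| = 7, |A ∩ B| = 5; needs |A ∩ B| > 4 — true.
(c) site C: |A| = 7, |A ∩ B| = 7; needs A ⊆ B, i.e. every element of A is in B (|A ∖ B| = 0) — true.

3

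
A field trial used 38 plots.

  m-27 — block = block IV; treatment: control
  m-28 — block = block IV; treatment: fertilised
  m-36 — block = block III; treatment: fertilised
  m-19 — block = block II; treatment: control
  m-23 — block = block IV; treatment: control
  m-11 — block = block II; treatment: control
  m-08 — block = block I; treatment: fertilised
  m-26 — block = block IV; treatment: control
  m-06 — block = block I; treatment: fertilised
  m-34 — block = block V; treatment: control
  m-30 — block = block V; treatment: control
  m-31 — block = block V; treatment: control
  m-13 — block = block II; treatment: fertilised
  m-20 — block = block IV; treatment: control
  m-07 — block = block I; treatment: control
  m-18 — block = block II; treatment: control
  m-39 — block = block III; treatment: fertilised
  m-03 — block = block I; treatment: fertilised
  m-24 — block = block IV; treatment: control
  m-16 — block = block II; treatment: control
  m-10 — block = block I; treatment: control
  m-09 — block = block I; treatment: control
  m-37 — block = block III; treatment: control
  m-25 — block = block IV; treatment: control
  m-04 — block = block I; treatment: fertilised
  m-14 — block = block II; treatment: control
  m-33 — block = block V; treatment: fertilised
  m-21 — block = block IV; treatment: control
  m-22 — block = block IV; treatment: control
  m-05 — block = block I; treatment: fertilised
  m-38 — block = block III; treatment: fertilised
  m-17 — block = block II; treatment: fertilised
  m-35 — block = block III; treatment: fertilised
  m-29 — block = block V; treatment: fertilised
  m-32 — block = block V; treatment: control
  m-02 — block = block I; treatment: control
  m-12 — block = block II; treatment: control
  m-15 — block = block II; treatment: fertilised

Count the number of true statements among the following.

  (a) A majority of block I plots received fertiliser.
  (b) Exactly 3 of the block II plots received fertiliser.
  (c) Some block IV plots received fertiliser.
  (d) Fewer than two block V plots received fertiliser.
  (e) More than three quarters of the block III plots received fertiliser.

4

(a) block I: |A| = 9, |A ∩ B| = 5; needs |A ∩ B| > |A ∖ B| — true.
(b) block II: |A| = 9, |A ∩ B| = 3; needs |A ∩ B| = 3 — true.
(c) block IV: |A| = 9, |A ∩ B| = 1; needs A ∩ B ≠ ∅ (|A ∩ B| ≥ 1) — true.
(d) block V: |A| = 6, |A ∩ B| = 2; needs |A ∩ B| < 2 — false.
(e) block III: |A| = 5, |A ∩ B| = 4; needs |A ∩ B| / |A| > 3/4 — true.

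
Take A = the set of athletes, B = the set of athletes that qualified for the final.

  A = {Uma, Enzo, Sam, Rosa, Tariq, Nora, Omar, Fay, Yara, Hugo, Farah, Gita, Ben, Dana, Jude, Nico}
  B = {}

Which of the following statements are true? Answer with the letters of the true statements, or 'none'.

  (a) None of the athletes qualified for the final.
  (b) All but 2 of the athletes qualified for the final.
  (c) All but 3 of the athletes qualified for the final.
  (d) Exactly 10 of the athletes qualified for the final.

|A| = 16, |A ∩ B| = 0, |A ∖ B| = 16.
(a) A ∩ B = ∅ (|A ∩ B| = 0): holds.
(b) |A ∖ B| = 2: fails.
(c) |A ∖ B| = 3: fails.
(d) |A ∩ B| = 10: fails.

(a)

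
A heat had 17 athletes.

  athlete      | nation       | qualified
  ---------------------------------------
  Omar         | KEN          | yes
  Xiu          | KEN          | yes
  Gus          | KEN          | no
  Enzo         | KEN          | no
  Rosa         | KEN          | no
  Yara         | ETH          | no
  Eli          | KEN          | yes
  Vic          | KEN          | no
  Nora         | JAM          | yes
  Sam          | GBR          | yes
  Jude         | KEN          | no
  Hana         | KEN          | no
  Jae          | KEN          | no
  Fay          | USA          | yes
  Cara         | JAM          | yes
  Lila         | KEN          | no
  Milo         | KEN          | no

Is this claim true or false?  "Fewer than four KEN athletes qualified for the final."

The determiner here denotes the relation: |A ∩ B| < 4.
A (the restrictor) = {Omar, Xiu, Gus, Enzo, Rosa, Eli, Vic, Jude, Hana, Jae, Lila, Milo}, |A| = 12.
A ∩ B = {Omar, Xiu, Eli}, so |A ∩ B| = 3.
|A ∩ B| = 3, so the statement is true.

True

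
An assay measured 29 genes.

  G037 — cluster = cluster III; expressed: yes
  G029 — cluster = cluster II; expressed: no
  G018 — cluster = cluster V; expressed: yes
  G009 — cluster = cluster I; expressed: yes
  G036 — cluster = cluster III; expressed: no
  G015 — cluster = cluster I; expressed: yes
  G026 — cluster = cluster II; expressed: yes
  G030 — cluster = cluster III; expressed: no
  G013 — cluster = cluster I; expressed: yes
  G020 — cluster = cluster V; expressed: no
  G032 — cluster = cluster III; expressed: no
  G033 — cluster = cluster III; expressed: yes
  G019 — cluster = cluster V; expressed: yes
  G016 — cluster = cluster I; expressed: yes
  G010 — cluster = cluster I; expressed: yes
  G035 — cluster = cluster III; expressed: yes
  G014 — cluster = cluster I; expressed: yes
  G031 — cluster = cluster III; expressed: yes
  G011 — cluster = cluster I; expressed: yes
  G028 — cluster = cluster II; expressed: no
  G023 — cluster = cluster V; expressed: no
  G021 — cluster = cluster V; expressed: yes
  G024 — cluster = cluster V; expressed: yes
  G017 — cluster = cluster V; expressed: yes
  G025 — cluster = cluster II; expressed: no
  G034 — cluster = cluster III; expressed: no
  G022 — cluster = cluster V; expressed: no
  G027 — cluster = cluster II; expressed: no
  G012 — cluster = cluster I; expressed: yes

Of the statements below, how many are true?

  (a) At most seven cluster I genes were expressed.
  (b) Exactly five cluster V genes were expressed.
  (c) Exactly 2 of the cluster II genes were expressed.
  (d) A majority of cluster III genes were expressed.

(a) cluster I: |A| = 8, |A ∩ B| = 8; needs |A ∩ B| ≤ 7 — false.
(b) cluster V: |A| = 8, |A ∩ B| = 5; needs |A ∩ B| = 5 — true.
(c) cluster II: |A| = 5, |A ∩ B| = 1; needs |A ∩ B| = 2 — false.
(d) cluster III: |A| = 8, |A ∩ B| = 4; needs |A ∩ B| > |A ∖ B| — false.

1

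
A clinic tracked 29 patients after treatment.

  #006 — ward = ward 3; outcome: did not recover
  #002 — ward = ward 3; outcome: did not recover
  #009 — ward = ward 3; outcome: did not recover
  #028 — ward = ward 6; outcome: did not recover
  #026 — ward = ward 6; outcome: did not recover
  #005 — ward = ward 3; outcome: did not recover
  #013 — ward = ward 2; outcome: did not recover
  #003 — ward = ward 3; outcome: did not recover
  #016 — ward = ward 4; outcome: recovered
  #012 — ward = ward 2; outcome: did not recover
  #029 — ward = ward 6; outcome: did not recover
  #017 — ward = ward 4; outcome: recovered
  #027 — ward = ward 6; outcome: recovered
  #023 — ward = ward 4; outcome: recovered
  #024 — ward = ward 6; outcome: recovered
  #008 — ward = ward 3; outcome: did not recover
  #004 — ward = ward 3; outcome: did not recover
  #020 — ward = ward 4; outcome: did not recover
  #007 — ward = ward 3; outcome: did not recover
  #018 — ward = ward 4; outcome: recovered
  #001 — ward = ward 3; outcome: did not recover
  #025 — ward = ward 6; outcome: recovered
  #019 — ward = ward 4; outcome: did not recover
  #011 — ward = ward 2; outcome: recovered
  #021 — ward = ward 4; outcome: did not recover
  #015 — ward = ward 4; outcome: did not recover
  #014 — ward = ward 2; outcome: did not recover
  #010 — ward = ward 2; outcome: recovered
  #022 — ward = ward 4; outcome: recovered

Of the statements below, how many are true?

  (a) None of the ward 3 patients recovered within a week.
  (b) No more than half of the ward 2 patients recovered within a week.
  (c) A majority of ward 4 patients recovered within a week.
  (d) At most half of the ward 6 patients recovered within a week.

(a) ward 3: |A| = 9, |A ∩ B| = 0; needs A ∩ B = ∅ (|A ∩ B| = 0) — true.
(b) ward 2: |A| = 5, |A ∩ B| = 2; needs |A ∩ B| ≤ |A ∖ B| — true.
(c) ward 4: |A| = 9, |A ∩ B| = 5; needs |A ∩ B| > |A ∖ B| — true.
(d) ward 6: |A| = 6, |A ∩ B| = 3; needs |A ∩ B| ≤ |A ∖ B| — true.

4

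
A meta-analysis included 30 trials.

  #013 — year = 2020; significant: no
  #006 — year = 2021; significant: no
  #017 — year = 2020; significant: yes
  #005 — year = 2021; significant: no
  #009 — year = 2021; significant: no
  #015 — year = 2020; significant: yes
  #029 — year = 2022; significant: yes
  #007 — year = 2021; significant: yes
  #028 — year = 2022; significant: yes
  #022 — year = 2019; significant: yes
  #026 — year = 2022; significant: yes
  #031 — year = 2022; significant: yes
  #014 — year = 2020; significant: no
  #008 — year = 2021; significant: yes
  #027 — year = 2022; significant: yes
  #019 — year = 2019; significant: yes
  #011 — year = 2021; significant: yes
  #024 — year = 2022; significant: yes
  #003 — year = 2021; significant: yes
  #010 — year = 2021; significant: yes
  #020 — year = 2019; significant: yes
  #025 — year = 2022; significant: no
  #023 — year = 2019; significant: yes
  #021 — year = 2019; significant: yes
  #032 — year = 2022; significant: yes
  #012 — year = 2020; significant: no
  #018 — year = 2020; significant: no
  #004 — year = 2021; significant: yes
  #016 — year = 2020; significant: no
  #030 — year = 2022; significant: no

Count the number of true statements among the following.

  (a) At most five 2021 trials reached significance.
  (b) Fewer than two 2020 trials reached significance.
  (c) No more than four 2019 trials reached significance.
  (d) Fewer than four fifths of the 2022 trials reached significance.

1

(a) 2021: |A| = 9, |A ∩ B| = 6; needs |A ∩ B| ≤ 5 — false.
(b) 2020: |A| = 7, |A ∩ B| = 2; needs |A ∩ B| < 2 — false.
(c) 2019: |A| = 5, |A ∩ B| = 5; needs |A ∩ B| ≤ 4 — false.
(d) 2022: |A| = 9, |A ∩ B| = 7; needs |A ∩ B| / |A| < 4/5 — true.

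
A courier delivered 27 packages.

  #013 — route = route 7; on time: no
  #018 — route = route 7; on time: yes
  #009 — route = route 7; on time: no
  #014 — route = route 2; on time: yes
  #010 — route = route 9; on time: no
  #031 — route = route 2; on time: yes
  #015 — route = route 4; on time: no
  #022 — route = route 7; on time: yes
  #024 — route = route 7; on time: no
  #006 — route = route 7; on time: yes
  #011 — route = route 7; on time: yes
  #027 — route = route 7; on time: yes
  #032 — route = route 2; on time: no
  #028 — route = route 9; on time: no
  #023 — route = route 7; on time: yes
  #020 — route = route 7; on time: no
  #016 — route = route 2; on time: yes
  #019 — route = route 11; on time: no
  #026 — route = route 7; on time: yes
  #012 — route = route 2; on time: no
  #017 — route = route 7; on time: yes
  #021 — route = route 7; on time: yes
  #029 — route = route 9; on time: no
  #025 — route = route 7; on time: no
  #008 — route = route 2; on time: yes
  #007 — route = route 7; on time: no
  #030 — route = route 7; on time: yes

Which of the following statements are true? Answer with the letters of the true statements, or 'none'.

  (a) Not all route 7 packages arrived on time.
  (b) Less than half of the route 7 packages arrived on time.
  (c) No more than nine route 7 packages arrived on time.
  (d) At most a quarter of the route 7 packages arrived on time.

|A| = 16, |A ∩ B| = 10, |A ∖ B| = 6.
(a) A ⊄ B (|A ∖ B| ≥ 1): holds.
(b) |A ∩ B| < |A ∖ B|: fails.
(c) |A ∩ B| ≤ 9: fails.
(d) |A ∩ B| / |A| ≤ 1/4: fails.

(a)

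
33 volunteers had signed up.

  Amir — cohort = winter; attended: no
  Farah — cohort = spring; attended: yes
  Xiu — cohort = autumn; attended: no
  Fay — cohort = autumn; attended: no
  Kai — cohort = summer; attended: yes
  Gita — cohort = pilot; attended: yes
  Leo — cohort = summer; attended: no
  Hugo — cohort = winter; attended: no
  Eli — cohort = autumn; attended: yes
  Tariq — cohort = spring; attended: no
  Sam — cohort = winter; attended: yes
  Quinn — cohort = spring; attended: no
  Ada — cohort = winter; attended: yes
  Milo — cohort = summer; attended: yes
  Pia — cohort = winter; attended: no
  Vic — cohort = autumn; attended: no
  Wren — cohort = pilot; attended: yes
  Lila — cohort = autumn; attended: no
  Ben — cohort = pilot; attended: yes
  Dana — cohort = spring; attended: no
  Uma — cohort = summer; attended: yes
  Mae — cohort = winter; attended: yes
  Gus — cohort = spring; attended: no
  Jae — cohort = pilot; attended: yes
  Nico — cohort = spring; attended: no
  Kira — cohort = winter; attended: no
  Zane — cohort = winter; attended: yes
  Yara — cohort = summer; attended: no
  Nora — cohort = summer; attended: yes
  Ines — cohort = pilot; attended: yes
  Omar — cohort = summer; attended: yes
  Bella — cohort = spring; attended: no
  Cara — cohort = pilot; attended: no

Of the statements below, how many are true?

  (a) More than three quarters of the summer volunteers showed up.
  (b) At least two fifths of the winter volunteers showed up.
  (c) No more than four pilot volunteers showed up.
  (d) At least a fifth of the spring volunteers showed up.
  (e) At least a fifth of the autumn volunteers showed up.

2

(a) summer: |A| = 7, |A ∩ B| = 5; needs |A ∩ B| / |A| > 3/4 — false.
(b) winter: |A| = 8, |A ∩ B| = 4; needs |A ∩ B| / |A| ≥ 2/5 — true.
(c) pilot: |A| = 6, |A ∩ B| = 5; needs |A ∩ B| ≤ 4 — false.
(d) spring: |A| = 7, |A ∩ B| = 1; needs |A ∩ B| / |A| ≥ 1/5 — false.
(e) autumn: |A| = 5, |A ∩ B| = 1; needs |A ∩ B| / |A| ≥ 1/5 — true.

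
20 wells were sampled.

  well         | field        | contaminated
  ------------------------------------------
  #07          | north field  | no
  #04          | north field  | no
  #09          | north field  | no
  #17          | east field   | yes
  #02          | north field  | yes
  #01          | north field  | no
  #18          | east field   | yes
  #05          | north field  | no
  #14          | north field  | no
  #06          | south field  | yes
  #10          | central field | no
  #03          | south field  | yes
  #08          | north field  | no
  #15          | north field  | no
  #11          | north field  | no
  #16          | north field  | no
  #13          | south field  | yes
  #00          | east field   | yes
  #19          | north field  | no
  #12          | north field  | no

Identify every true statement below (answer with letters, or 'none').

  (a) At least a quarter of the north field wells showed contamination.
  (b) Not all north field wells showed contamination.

(b)

|A| = 13, |A ∩ B| = 1, |A ∖ B| = 12.
(a) |A ∩ B| / |A| ≥ 1/4: fails.
(b) A ⊄ B (|A ∖ B| ≥ 1): holds.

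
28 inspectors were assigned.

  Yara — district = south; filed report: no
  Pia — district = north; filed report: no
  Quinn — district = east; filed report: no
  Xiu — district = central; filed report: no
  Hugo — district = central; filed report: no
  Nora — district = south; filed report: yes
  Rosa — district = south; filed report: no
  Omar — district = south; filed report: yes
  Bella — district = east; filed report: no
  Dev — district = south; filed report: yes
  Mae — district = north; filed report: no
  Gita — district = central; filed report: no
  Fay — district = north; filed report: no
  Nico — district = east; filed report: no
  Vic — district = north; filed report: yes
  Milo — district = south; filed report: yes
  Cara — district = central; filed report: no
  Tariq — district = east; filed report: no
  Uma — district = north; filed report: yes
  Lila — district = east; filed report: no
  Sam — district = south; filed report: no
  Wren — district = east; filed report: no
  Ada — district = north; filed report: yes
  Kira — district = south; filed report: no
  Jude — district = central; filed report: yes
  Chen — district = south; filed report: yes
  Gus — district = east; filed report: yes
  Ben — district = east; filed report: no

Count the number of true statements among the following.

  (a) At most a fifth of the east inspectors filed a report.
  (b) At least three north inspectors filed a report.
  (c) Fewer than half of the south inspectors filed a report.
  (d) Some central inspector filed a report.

(a) east: |A| = 8, |A ∩ B| = 1; needs |A ∩ B| / |A| ≤ 1/5 — true.
(b) north: |A| = 6, |A ∩ B| = 3; needs |A ∩ B| ≥ 3 — true.
(c) south: |A| = 9, |A ∩ B| = 5; needs |A ∩ B| < |A ∖ B| — false.
(d) central: |A| = 5, |A ∩ B| = 1; needs A ∩ B ≠ ∅ (|A ∩ B| ≥ 1) — true.

3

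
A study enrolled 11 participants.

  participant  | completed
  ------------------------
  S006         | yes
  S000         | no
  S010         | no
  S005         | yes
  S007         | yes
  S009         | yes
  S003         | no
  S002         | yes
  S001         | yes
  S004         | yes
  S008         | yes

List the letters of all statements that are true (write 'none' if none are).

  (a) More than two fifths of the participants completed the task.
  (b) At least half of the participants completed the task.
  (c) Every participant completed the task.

|A| = 11, |A ∩ B| = 8, |A ∖ B| = 3.
(a) |A ∩ B| / |A| > 2/5: holds.
(b) |A ∩ B| ≥ |A ∖ B|: holds.
(c) A ⊆ B, i.e. every element of A is in B (|A ∖ B| = 0): fails.

(a), (b)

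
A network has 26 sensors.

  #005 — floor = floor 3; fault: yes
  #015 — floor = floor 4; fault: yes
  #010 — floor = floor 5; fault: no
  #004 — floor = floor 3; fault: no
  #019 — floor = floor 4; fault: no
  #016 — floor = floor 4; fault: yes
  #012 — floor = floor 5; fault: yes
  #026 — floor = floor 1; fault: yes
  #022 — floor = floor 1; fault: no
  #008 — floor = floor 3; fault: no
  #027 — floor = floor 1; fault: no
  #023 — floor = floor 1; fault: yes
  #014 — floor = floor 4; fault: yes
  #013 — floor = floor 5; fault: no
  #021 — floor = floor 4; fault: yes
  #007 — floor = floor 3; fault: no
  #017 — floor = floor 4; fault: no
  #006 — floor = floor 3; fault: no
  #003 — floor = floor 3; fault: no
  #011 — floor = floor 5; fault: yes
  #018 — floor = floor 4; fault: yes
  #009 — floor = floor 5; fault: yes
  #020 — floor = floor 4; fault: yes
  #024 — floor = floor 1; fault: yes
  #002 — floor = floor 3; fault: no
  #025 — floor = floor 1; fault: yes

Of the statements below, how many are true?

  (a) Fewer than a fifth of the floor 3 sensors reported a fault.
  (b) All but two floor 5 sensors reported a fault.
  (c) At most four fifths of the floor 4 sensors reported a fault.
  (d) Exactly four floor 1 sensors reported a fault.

(a) floor 3: |A| = 7, |A ∩ B| = 1; needs |A ∩ B| / |A| < 1/5 — true.
(b) floor 5: |A| = 5, |A ∩ B| = 3; needs |A ∖ B| = 2 — true.
(c) floor 4: |A| = 8, |A ∩ B| = 6; needs |A ∩ B| / |A| ≤ 4/5 — true.
(d) floor 1: |A| = 6, |A ∩ B| = 4; needs |A ∩ B| = 4 — true.

4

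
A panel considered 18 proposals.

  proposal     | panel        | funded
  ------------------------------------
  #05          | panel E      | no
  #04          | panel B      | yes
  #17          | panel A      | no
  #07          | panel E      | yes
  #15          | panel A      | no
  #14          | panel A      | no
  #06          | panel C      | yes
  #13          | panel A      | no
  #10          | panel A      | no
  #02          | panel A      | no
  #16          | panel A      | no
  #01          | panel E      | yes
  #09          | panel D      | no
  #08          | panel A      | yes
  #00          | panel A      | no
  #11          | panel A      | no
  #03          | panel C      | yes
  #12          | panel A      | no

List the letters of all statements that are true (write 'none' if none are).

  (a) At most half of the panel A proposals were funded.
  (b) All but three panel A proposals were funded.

|A| = 11, |A ∩ B| = 1, |A ∖ B| = 10.
(a) |A ∩ B| ≤ |A ∖ B|: holds.
(b) |A ∖ B| = 3: fails.

(a)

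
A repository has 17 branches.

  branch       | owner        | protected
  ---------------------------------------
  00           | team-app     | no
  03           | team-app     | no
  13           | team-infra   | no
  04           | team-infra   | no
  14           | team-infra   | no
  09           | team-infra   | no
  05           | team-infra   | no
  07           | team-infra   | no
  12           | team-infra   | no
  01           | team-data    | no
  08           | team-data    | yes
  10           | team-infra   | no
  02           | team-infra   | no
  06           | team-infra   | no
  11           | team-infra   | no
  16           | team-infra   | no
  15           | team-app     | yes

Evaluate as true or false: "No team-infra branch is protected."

True

Truth condition: A ∩ B = ∅ (|A ∩ B| = 0).
A (the restrictor) = {13, 04, 14, 09, 05, 07, 12, 10, 02, 06, 11, 16}, |A| = 12.
A ∩ B = {}, so |A ∩ B| = 0.
So the statement is true.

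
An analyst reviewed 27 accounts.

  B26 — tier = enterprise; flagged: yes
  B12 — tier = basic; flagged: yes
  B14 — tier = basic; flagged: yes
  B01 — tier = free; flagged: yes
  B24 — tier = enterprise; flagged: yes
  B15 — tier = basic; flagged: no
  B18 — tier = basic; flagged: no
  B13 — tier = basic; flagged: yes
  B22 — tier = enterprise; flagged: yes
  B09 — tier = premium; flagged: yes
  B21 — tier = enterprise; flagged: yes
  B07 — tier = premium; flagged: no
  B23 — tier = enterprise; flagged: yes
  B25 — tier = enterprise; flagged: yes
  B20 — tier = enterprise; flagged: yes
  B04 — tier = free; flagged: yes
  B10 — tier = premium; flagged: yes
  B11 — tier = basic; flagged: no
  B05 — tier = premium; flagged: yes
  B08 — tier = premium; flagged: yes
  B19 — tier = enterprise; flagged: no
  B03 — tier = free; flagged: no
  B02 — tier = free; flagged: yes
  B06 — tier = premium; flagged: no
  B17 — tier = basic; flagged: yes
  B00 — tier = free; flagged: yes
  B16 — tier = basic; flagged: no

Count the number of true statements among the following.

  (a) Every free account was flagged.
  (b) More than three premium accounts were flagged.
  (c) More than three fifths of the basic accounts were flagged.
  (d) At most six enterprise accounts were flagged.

1

(a) free: |A| = 5, |A ∩ B| = 4; needs A ⊆ B, i.e. every element of A is in B (|A ∖ B| = 0) — false.
(b) premium: |A| = 6, |A ∩ B| = 4; needs |A ∩ B| > 3 — true.
(c) basic: |A| = 8, |A ∩ B| = 4; needs |A ∩ B| / |A| > 3/5 — false.
(d) enterprise: |A| = 8, |A ∩ B| = 7; needs |A ∩ B| ≤ 6 — false.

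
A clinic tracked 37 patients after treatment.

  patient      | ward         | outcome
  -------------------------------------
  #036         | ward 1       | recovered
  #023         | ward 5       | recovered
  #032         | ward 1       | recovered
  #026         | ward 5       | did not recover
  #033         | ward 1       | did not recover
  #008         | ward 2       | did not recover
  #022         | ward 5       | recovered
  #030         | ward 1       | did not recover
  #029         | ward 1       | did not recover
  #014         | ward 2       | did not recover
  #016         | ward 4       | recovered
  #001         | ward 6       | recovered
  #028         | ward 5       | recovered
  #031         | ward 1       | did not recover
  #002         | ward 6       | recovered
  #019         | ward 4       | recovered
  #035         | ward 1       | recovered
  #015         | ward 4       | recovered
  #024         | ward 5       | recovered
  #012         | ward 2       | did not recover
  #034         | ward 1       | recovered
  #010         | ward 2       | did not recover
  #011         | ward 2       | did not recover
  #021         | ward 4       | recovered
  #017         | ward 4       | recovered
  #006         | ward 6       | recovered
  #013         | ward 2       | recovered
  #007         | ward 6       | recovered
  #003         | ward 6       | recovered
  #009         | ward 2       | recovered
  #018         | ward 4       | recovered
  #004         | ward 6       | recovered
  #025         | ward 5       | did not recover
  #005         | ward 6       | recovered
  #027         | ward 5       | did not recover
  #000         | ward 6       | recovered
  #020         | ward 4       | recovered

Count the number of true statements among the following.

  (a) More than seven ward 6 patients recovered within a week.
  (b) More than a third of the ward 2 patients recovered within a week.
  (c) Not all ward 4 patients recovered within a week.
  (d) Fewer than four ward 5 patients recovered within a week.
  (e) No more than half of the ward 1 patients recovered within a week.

2

(a) ward 6: |A| = 8, |A ∩ B| = 8; needs |A ∩ B| > 7 — true.
(b) ward 2: |A| = 7, |A ∩ B| = 2; needs |A ∩ B| / |A| > 1/3 — false.
(c) ward 4: |A| = 7, |A ∩ B| = 7; needs A ⊄ B (|A ∖ B| ≥ 1) — false.
(d) ward 5: |A| = 7, |A ∩ B| = 4; needs |A ∩ B| < 4 — false.
(e) ward 1: |A| = 8, |A ∩ B| = 4; needs |A ∩ B| ≤ |A ∖ B| — true.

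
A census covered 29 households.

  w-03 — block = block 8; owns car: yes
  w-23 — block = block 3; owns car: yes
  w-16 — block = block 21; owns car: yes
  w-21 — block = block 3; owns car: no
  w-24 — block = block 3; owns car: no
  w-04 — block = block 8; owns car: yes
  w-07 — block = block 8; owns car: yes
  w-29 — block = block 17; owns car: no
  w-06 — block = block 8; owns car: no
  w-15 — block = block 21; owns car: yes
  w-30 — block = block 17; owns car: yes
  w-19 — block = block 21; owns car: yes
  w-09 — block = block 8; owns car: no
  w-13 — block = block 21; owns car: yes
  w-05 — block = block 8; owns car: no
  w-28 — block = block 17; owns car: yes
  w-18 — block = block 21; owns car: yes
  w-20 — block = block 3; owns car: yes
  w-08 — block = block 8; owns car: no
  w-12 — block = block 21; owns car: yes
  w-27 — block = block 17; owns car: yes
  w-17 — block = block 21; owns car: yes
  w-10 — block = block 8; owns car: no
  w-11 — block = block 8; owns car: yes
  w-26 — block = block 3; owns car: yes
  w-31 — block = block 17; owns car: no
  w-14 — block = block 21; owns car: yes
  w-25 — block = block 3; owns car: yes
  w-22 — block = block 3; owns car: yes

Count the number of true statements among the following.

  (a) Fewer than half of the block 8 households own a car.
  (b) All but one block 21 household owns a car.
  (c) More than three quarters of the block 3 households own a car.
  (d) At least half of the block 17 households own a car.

2

(a) block 8: |A| = 9, |A ∩ B| = 4; needs |A ∩ B| < |A ∖ B| — true.
(b) block 21: |A| = 8, |A ∩ B| = 8; needs |A ∖ B| = 1 — false.
(c) block 3: |A| = 7, |A ∩ B| = 5; needs |A ∩ B| / |A| > 3/4 — false.
(d) block 17: |A| = 5, |A ∩ B| = 3; needs |A ∩ B| ≥ |A ∖ B| — true.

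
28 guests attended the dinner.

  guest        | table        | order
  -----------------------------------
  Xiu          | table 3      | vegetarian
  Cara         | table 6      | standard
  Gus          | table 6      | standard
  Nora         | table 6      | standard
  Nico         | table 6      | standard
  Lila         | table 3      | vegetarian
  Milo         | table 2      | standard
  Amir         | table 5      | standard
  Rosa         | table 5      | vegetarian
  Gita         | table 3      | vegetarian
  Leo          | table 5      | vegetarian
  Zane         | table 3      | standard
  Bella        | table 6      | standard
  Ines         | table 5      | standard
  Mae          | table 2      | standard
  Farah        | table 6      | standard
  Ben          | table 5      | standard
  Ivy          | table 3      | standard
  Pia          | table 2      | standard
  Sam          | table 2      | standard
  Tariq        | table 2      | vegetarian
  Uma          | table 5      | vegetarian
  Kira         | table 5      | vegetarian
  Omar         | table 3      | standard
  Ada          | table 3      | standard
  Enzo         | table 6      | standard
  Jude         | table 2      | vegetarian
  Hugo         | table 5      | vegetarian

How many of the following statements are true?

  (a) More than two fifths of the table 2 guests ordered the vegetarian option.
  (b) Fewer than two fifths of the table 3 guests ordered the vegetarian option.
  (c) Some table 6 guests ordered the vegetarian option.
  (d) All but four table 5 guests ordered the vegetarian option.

(a) table 2: |A| = 6, |A ∩ B| = 2; needs |A ∩ B| / |A| > 2/5 — false.
(b) table 3: |A| = 7, |A ∩ B| = 3; needs |A ∩ B| / |A| < 2/5 — false.
(c) table 6: |A| = 7, |A ∩ B| = 0; needs A ∩ B ≠ ∅ (|A ∩ B| ≥ 1) — false.
(d) table 5: |A| = 8, |A ∩ B| = 5; needs |A ∖ B| = 4 — false.

0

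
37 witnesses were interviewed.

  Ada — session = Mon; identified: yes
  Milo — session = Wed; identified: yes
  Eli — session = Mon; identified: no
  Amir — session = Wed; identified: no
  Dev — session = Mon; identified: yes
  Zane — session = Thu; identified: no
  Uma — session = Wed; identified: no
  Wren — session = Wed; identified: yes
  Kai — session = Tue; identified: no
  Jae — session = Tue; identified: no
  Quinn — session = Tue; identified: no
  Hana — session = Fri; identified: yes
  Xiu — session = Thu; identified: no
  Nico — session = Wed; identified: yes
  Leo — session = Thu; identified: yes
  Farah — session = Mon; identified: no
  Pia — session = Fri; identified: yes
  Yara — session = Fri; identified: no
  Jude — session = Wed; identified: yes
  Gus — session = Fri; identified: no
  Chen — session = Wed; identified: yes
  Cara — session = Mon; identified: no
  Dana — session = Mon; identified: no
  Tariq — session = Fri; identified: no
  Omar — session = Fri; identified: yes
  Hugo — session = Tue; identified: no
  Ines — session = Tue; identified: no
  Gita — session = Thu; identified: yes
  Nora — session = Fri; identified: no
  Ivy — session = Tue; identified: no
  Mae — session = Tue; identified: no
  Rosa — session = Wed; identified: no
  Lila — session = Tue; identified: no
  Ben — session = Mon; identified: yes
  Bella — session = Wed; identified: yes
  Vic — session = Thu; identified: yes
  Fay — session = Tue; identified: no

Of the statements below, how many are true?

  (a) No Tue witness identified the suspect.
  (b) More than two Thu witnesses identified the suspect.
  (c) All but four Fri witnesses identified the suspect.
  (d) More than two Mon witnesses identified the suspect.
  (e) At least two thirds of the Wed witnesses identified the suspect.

5

(a) Tue: |A| = 9, |A ∩ B| = 0; needs A ∩ B = ∅ (|A ∩ B| = 0) — true.
(b) Thu: |A| = 5, |A ∩ B| = 3; needs |A ∩ B| > 2 — true.
(c) Fri: |A| = 7, |A ∩ B| = 3; needs |A ∖ B| = 4 — true.
(d) Mon: |A| = 7, |A ∩ B| = 3; needs |A ∩ B| > 2 — true.
(e) Wed: |A| = 9, |A ∩ B| = 6; needs |A ∩ B| / |A| ≥ 2/3 — true.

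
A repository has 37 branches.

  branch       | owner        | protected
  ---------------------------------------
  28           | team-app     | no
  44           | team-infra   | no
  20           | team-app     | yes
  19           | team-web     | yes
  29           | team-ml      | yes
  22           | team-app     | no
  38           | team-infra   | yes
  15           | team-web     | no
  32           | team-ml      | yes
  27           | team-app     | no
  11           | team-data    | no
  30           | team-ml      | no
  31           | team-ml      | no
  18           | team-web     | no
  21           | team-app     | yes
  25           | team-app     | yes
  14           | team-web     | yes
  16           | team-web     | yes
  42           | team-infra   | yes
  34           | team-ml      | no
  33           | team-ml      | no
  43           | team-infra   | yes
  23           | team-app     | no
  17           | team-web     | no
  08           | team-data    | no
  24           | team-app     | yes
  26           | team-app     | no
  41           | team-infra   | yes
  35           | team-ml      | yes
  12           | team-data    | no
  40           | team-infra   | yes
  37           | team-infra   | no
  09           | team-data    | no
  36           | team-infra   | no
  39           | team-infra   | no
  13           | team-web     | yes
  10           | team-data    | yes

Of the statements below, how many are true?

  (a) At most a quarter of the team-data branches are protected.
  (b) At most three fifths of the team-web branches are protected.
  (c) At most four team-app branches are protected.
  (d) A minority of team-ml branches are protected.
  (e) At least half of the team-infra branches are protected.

5

(a) team-data: |A| = 5, |A ∩ B| = 1; needs |A ∩ B| / |A| ≤ 1/4 — true.
(b) team-web: |A| = 7, |A ∩ B| = 4; needs |A ∩ B| / |A| ≤ 3/5 — true.
(c) team-app: |A| = 9, |A ∩ B| = 4; needs |A ∩ B| ≤ 4 — true.
(d) team-ml: |A| = 7, |A ∩ B| = 3; needs |A ∩ B| < |A ∖ B| — true.
(e) team-infra: |A| = 9, |A ∩ B| = 5; needs |A ∩ B| ≥ |A ∖ B| — true.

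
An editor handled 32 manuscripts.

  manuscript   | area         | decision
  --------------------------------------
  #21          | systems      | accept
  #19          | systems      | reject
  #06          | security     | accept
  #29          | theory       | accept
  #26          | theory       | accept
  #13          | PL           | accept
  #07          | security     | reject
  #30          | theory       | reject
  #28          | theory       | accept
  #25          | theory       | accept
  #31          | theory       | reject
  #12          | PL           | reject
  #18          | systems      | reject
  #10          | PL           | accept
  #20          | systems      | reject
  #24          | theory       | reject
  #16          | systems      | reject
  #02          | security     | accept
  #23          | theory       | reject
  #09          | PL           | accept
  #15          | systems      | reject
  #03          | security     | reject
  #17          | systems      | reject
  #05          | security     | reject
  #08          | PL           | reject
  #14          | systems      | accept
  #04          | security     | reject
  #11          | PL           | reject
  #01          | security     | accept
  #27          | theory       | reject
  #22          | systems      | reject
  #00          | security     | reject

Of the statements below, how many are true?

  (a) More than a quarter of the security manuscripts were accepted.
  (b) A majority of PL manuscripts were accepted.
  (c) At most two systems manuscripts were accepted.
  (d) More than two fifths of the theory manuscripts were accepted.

(a) security: |A| = 8, |A ∩ B| = 3; needs |A ∩ B| / |A| > 1/4 — true.
(b) PL: |A| = 6, |A ∩ B| = 3; needs |A ∩ B| > |A ∖ B| — false.
(c) systems: |A| = 9, |A ∩ B| = 2; needs |A ∩ B| ≤ 2 — true.
(d) theory: |A| = 9, |A ∩ B| = 4; needs |A ∩ B| / |A| > 2/5 — true.

3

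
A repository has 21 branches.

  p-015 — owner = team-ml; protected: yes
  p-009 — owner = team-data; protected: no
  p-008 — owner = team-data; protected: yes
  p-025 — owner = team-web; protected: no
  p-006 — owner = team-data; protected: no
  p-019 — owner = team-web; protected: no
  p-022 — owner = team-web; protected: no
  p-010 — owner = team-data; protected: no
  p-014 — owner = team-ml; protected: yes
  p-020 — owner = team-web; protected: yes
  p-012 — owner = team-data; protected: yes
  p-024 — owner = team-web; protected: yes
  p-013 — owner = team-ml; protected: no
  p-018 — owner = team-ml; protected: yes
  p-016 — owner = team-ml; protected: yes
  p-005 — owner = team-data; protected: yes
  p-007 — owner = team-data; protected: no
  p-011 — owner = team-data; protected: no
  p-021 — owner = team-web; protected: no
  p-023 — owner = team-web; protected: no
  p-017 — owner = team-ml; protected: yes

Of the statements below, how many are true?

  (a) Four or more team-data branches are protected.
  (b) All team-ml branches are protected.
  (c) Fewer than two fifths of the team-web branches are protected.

(a) team-data: |A| = 8, |A ∩ B| = 3; needs |A ∩ B| ≥ 4 — false.
(b) team-ml: |A| = 6, |A ∩ B| = 5; needs A ⊆ B, i.e. every element of A is in B (|A ∖ B| = 0) — false.
(c) team-web: |A| = 7, |A ∩ B| = 2; needs |A ∩ B| / |A| < 2/5 — true.

1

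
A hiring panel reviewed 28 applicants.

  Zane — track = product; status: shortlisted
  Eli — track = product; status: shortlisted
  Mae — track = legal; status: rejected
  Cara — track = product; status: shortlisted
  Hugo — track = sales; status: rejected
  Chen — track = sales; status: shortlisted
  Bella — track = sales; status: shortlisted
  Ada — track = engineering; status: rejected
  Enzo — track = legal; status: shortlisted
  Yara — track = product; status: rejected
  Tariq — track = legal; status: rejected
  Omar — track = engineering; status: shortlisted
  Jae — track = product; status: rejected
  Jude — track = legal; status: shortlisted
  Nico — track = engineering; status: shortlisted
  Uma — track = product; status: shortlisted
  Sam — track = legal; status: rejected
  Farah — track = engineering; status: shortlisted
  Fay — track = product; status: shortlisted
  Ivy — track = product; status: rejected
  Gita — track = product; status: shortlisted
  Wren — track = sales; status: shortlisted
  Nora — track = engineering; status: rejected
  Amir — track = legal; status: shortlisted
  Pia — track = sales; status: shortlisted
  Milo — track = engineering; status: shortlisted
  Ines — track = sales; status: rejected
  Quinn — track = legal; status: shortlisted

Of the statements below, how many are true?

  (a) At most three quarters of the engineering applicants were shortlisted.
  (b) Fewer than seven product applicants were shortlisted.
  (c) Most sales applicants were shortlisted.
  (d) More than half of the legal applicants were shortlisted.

(a) engineering: |A| = 6, |A ∩ B| = 4; needs |A ∩ B| / |A| ≤ 3/4 — true.
(b) product: |A| = 9, |A ∩ B| = 6; needs |A ∩ B| < 7 — true.
(c) sales: |A| = 6, |A ∩ B| = 4; needs |A ∩ B| > |A ∖ B| — true.
(d) legal: |A| = 7, |A ∩ B| = 4; needs |A ∩ B| > |A ∖ B| — true.

4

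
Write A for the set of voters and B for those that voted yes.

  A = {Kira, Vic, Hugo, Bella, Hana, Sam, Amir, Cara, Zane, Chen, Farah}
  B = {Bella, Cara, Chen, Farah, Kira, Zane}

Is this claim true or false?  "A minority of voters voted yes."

False

The determiner here denotes the relation: |A ∩ B| < |A ∖ B|.
A (the restrictor) = {Kira, Vic, Hugo, Bella, Hana, Sam, Amir, Cara, Zane, Chen, Farah}, |A| = 11.
A ∩ B = {Kira, Bella, Cara, Zane, Chen, Farah}, so |A ∩ B| = 6.
A ∖ B = {Vic, Hugo, Hana, Sam, Amir}, so |A ∖ B| = 5.
6 > 5, so the statement is false.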